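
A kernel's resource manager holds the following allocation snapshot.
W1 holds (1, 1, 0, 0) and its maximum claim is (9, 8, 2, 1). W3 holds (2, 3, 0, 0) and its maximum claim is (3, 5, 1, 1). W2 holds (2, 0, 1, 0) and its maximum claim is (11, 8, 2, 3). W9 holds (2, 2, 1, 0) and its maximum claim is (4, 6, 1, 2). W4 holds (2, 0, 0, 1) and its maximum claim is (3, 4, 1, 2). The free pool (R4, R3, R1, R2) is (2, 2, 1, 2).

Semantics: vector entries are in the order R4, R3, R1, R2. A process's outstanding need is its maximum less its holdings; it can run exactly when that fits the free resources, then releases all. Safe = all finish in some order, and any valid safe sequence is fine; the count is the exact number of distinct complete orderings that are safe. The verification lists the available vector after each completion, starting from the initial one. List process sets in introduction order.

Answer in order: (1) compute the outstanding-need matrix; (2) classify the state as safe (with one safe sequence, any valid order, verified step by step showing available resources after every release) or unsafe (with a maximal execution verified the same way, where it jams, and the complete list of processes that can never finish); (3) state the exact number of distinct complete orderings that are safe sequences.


(1) Outstanding need per process (order R4, R3, R1, R2):
  W1: (8, 7, 2, 1)
  W3: (1, 2, 1, 1)
  W2: (9, 8, 1, 3)
  W9: (2, 4, 0, 2)
  W4: (1, 4, 1, 1)
(2) SAFE. One safe sequence: W3, W4, W9, W1, W2.
Key observation: reading the order forward, W3 is the first process whose need (1, 2, 1, 1) meets the free pool (2, 2, 1, 2) exactly on a resource it requests.
Verifying each step:
  pool = (2, 2, 1, 2)
  W3 needs (1, 2, 1, 1) <= (2, 2, 1, 2) -> finishes; pool += (2, 3, 0, 0) = (4, 5, 1, 2)
  W4 needs (1, 4, 1, 1) <= (4, 5, 1, 2) -> finishes; pool += (2, 0, 0, 1) = (6, 5, 1, 3)
  W9 needs (2, 4, 0, 2) <= (6, 5, 1, 3) -> finishes; pool += (2, 2, 1, 0) = (8, 7, 2, 3)
  W1 needs (8, 7, 2, 1) <= (8, 7, 2, 3) -> finishes; pool += (1, 1, 0, 0) = (9, 8, 2, 3)
  W2 needs (9, 8, 1, 3) <= (9, 8, 2, 3) -> finishes; pool += (2, 0, 1, 0) = (11, 8, 3, 3)
(3) Exactly 2 of the possible complete orderings are safe sequences.


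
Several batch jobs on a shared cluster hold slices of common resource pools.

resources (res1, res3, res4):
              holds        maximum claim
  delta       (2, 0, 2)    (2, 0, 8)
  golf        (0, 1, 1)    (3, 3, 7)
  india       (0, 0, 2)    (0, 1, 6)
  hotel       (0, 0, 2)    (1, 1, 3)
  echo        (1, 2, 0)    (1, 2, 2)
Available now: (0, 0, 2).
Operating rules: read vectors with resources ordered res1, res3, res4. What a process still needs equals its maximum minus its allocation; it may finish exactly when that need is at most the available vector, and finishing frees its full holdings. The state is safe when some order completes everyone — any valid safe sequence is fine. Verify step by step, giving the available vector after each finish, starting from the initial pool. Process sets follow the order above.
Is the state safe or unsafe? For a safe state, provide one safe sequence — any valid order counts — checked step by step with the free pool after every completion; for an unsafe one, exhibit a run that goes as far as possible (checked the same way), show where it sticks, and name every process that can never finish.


SAFE — a valid safe sequence is echo, hotel, india, delta, golf.
Key observation: reading the order forward, echo is the first process whose need (0, 0, 2) meets the free pool (0, 0, 2) exactly on a resource it requests.
Step-by-step check:
  pool = (0, 0, 2)
  echo needs (0, 0, 2) <= (0, 0, 2) -> finishes; pool += (1, 2, 0) = (1, 2, 2)
  hotel needs (1, 1, 1) <= (1, 2, 2) -> finishes; pool += (0, 0, 2) = (1, 2, 4)
  india needs (0, 1, 4) <= (1, 2, 4) -> finishes; pool += (0, 0, 2) = (1, 2, 6)
  delta needs (0, 0, 6) <= (1, 2, 6) -> finishes; pool += (2, 0, 2) = (3, 2, 8)
  golf needs (3, 2, 6) <= (3, 2, 8) -> finishes; pool += (0, 1, 1) = (3, 3, 9)


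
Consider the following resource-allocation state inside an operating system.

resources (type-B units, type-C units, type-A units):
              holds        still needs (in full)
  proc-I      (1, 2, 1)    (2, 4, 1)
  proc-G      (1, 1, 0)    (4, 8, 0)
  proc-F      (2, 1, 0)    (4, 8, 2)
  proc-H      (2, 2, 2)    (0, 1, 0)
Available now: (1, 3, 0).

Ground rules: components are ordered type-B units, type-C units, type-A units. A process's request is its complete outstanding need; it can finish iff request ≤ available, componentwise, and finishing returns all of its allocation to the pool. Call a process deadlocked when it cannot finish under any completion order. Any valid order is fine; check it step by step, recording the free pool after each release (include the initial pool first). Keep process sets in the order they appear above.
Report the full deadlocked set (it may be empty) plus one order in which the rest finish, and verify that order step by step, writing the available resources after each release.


Deadlocked: proc-G and proc-F.
Key observation: after proc-H, proc-I complete, (4, 7, 3) is the best the pool ever gets, yet each leftover process wants more type-C units.
The rest can finish in the order proc-H, proc-I. Walking it through:
  pool = (1, 3, 0)
  proc-H needs (0, 1, 0) <= (1, 3, 0) -> finishes; pool += (2, 2, 2) = (3, 5, 2)
  proc-I needs (2, 4, 1) <= (3, 5, 2) -> finishes; pool += (1, 2, 1) = (4, 7, 3)
None of the blocked processes ever fits:
  blocked: proc-G wants (4, 8, 0), pool (4, 7, 3) — not enough type-C units
  blocked: proc-F wants (4, 8, 2), pool (4, 7, 3) — not enough type-C units


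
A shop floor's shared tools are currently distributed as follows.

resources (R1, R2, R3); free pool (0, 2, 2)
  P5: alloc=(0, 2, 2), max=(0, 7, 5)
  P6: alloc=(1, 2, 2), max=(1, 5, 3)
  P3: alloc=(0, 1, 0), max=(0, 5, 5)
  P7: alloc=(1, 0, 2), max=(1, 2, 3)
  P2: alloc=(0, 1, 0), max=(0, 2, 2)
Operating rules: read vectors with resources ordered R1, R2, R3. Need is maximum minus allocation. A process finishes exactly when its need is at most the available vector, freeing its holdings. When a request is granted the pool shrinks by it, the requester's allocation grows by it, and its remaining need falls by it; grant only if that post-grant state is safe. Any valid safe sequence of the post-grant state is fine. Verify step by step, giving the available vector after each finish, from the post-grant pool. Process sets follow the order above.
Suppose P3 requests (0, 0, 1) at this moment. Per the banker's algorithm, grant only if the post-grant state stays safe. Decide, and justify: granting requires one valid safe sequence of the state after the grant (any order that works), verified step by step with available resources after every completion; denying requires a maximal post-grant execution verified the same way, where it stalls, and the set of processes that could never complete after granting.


GRANT: granting preserves safety; a valid post-grant sequence is P7, P2, P6, P5, P3.
Key observation: post-grant, (0, 2, 1) remains, and an order beginning with P7 completes everyone.
Step-by-step check of the post-grant state:
  pool = (0, 2, 1)
  run P7 (needs (0, 2, 1), free (0, 2, 1)); after release of (1, 0, 2) the pool is (1, 2, 3)
  run P2 (needs (0, 1, 2), free (1, 2, 3)); after release of (0, 1, 0) the pool is (1, 3, 3)
  run P6 (needs (0, 3, 1), free (1, 3, 3)); after release of (1, 2, 2) the pool is (2, 5, 5)
  run P5 (needs (0, 5, 3), free (2, 5, 5)); after release of (0, 2, 2) the pool is (2, 7, 7)
  run P3 (needs (0, 4, 4), free (2, 7, 7)); after release of (0, 1, 1) the pool is (2, 8, 8)


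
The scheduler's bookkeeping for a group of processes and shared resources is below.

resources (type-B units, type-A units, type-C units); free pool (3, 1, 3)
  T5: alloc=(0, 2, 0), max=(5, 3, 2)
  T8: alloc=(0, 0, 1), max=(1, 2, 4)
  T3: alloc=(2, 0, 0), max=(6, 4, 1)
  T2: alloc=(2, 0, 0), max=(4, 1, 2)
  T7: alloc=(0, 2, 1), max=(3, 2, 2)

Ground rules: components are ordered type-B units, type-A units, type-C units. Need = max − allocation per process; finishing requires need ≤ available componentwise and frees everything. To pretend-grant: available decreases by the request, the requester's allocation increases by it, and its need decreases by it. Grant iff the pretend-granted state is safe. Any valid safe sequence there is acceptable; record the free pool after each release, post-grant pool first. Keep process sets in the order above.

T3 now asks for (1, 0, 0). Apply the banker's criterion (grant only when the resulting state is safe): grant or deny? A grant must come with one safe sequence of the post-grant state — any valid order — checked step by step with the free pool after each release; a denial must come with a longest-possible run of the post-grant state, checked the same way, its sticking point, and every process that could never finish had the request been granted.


DENY: after the grant no complete ordering would exist.
Key observation: after T2, T7, T8 the pool peaks at (4, 3, 5), and each blocked process is short somewhere: T5 on type-B units; T3 on type-A units.
After a pretend grant, a maximal execution: T2, T7, T8 — then nothing else fits. Walking it through:
  pool = (2, 1, 3)
  T2 needs (2, 1, 2) <= (2, 1, 3) -> finishes; pool += (2, 0, 0) = (4, 1, 3)
  T7 needs (3, 0, 1) <= (4, 1, 3) -> finishes; pool += (0, 2, 1) = (4, 3, 4)
  T8 needs (1, 2, 3) <= (4, 3, 4) -> finishes; pool += (0, 0, 1) = (4, 3, 5)
  T5 still needs (5, 1, 2) but only (4, 3, 5) is free — short on type-B units
  T3 still needs (3, 4, 1) but only (4, 3, 5) is free — short on type-A units
Processes that could never finish after the grant: T5 and T3.


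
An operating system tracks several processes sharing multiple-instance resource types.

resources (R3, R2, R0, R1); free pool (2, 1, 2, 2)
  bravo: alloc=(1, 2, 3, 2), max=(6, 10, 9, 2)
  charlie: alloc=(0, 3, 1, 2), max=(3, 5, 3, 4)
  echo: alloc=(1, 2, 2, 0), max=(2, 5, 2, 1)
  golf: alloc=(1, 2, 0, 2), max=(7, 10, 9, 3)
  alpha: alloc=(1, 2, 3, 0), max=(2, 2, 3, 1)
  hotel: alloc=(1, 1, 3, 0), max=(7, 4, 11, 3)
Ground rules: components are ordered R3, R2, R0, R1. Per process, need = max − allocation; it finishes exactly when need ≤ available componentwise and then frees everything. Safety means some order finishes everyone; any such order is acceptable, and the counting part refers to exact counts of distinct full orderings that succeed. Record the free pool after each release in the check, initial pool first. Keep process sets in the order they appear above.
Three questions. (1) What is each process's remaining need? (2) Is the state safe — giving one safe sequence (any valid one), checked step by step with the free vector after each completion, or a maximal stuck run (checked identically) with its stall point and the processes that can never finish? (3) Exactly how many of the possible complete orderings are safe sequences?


(1) Need matrix, components ordered R3, R2, R0, R1:
  bravo: (5, 8, 6, 0)
  charlie: (3, 2, 2, 2)
  echo: (1, 3, 0, 1)
  golf: (6, 8, 9, 1)
  alpha: (1, 0, 0, 1)
  hotel: (6, 3, 8, 3)
(2) UNSAFE.
Key observation: no order helps: past alpha, charlie, echo, the free pool tops out at (4, 8, 8, 4), below what each blocked process needs in R3.
A maximal execution: alpha, charlie, echo — then nothing else fits. Step-by-step check:
  pool = (2, 1, 2, 2)
  run alpha (needs (1, 0, 0, 1), free (2, 1, 2, 2)); after release of (1, 2, 3, 0) the pool is (3, 3, 5, 2)
  run charlie (needs (3, 2, 2, 2), free (3, 3, 5, 2)); after release of (0, 3, 1, 2) the pool is (3, 6, 6, 4)
  run echo (needs (1, 3, 0, 1), free (3, 6, 6, 4)); after release of (1, 2, 2, 0) the pool is (4, 8, 8, 4)
  bravo still needs (5, 8, 6, 0) but only (4, 8, 8, 4) is free — short on R3
  golf still needs (6, 8, 9, 1) but only (4, 8, 8, 4) is free — short on R3 and R0
  hotel still needs (6, 3, 8, 3) but only (4, 8, 8, 4) is free — short on R3
Processes that can never finish: bravo, golf and hotel.
(3) Precisely 0 of the possible complete orderings are safe sequences.


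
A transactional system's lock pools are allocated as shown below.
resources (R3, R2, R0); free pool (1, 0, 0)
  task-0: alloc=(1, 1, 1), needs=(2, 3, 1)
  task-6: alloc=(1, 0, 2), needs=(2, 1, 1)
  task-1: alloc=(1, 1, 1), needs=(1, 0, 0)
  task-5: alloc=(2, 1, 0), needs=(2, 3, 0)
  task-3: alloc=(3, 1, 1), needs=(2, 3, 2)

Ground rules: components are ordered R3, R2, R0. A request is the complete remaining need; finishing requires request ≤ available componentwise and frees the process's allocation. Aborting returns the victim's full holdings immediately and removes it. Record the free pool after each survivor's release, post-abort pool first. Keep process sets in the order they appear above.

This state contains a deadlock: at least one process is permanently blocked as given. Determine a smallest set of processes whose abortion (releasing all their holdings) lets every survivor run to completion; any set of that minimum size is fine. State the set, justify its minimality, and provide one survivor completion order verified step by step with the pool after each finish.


Abort task-5 and task-3.
Key observation: task-0 was stuck for good until task-5 and task-3 gave back (5, 2, 1); in the order shown it finishes at step 3.
Why nothing smaller works — every single abort fails: task-0 alone leaves task-5 blocked (short on R2); task-6 alone leaves task-0 blocked (short on R2); task-1 alone leaves task-0 blocked (short on R2); task-5 alone leaves task-0 blocked (short on R2); task-3 alone leaves task-0 blocked (short on R2).
The survivors complete as task-6, task-1, task-0. Check, step by step (starting from the post-abort pool):
  pool = (6, 2, 1)
  run task-6 (needs (2, 1, 1), free (6, 2, 1)); after release of (1, 0, 2) the pool is (7, 2, 3)
  run task-1 (needs (1, 0, 0), free (7, 2, 3)); after release of (1, 1, 1) the pool is (8, 3, 4)
  run task-0 (needs (2, 3, 1), free (8, 3, 4)); after release of (1, 1, 1) the pool is (9, 4, 5)


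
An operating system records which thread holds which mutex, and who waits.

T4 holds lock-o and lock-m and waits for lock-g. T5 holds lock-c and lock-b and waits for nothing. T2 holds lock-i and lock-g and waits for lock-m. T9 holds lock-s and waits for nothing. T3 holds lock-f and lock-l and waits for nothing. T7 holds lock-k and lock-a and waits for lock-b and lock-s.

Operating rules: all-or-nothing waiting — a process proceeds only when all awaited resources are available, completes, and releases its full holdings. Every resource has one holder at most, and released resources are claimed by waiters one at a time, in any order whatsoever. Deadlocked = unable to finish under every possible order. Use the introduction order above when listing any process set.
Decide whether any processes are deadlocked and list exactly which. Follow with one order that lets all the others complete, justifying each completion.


Deadlocked set: T4 and T2.
Key observation: T4 -> T2 -> T4 is a circular wait — nothing in it can go first; no other process is dragged down with it.
A valid finishing order for the others: T3, T9, T5, T7.
Check, step by step:
  T3 waits on nothing -> runs at once and releases lock-f and lock-l
  T9 waits on nothing -> runs at once and releases lock-s
  T5 waits on nothing -> runs at once and releases lock-c and lock-b
  run T7 (all its waits — lock-b and lock-s — are resolved); releases lock-k and lock-a


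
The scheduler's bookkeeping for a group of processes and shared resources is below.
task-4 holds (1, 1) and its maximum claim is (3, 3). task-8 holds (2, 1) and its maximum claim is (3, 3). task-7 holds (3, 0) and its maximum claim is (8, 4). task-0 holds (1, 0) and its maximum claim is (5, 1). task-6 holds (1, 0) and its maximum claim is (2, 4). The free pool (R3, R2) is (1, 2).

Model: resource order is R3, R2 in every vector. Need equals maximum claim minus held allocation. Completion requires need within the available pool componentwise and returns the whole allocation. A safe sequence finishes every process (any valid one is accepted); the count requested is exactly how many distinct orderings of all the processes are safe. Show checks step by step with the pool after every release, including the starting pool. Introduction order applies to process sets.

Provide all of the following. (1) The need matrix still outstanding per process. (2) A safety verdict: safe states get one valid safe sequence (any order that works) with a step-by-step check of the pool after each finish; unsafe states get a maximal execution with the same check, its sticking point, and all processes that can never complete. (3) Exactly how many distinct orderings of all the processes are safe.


(1) Outstanding need per process (order R3, R2):
  task-4: (2, 2)
  task-8: (1, 2)
  task-7: (5, 4)
  task-0: (4, 1)
  task-6: (1, 4)
(2) SAFE — a valid safe sequence is task-8, task-4, task-6, task-0, task-7.
Key observation: task-8 marks the first exact bind of the order: its need (1, 2) fits the free (1, 2) with zero slack on a requested resource.
Verifying each step:
  pool = (1, 2)
  task-8 needs (1, 2) <= (1, 2) -> finishes; pool += (2, 1) = (3, 3)
  task-4 needs (2, 2) <= (3, 3) -> finishes; pool += (1, 1) = (4, 4)
  task-6 needs (1, 4) <= (4, 4) -> finishes; pool += (1, 0) = (5, 4)
  task-0 needs (4, 1) <= (5, 4) -> finishes; pool += (1, 0) = (6, 4)
  task-7 needs (5, 4) <= (6, 4) -> finishes; pool += (3, 0) = (9, 4)
(3) Precisely 4 of the possible complete orderings are safe sequences.


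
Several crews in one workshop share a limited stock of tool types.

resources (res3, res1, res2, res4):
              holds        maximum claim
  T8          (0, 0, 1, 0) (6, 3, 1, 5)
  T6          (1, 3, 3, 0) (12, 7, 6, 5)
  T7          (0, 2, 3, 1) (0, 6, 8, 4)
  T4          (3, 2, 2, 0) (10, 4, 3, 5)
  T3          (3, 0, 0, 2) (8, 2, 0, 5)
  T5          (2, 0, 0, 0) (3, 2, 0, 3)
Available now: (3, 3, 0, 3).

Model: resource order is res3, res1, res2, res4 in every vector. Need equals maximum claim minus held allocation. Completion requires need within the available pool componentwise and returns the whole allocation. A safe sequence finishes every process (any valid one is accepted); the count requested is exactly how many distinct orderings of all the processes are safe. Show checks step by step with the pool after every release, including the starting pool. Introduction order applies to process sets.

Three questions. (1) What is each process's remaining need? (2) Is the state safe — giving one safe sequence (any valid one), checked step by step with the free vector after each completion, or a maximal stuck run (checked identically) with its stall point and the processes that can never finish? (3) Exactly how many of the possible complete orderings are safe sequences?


(1) Remaining need (order res3, res1, res2, res4):
  T8: (6, 3, 0, 5)
  T6: (11, 4, 3, 5)
  T7: (0, 4, 5, 3)
  T4: (7, 2, 1, 5)
  T3: (5, 2, 0, 3)
  T5: (1, 2, 0, 3)
(2) SAFE — a valid safe sequence is T5, T3, T8, T4, T6, T7.
Key observation: at T5 the run first touches a limit — (1, 2, 0, 3) against (3, 3, 0, 3), exact on a resource it actually requests.
Check, step by step:
  pool = (3, 3, 0, 3)
  run T5 (needs (1, 2, 0, 3), free (3, 3, 0, 3)); after release of (2, 0, 0, 0) the pool is (5, 3, 0, 3)
  run T3 (needs (5, 2, 0, 3), free (5, 3, 0, 3)); after release of (3, 0, 0, 2) the pool is (8, 3, 0, 5)
  run T8 (needs (6, 3, 0, 5), free (8, 3, 0, 5)); after release of (0, 0, 1, 0) the pool is (8, 3, 1, 5)
  run T4 (needs (7, 2, 1, 5), free (8, 3, 1, 5)); after release of (3, 2, 2, 0) the pool is (11, 5, 3, 5)
  run T6 (needs (11, 4, 3, 5), free (11, 5, 3, 5)); after release of (1, 3, 3, 0) the pool is (12, 8, 6, 5)
  run T7 (needs (0, 4, 5, 3), free (12, 8, 6, 5)); after release of (0, 2, 3, 1) the pool is (12, 10, 9, 6)
(3) Precisely 1 of the possible complete orderings is a safe sequence.


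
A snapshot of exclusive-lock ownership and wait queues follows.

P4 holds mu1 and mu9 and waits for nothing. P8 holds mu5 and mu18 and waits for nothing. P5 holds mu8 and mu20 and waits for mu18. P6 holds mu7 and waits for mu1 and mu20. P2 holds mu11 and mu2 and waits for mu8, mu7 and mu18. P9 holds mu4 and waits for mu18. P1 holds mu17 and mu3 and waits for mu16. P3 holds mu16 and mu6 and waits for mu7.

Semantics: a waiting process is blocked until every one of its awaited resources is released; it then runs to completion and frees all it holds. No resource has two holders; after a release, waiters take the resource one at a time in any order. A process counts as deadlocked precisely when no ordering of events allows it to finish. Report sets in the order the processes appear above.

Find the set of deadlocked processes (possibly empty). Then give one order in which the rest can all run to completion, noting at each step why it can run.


No process is deadlocked.
Key observation: every chain of waits terminates; starting from the processes that wait on nothing, all the rest unlock in turn.
One completion order for the rest: P8, P9, P5, P4, P6, P2, P3, P1.
Walking it through:
  run P8 (it waits on nothing); releases mu5 and mu18
  run P9 (all its waits — mu18 — are resolved); releases mu4
  run P5 (all its waits — mu18 — are resolved); releases mu8 and mu20
  run P4 (it waits on nothing); releases mu1 and mu9
  run P6 (all its waits — mu1 and mu20 — are resolved); releases mu7
  run P2 (all its waits — mu8, mu7 and mu18 — are resolved); releases mu11 and mu2
  run P3 (all its waits — mu7 — are resolved); releases mu16 and mu6
  run P1 (all its waits — mu16 — are resolved); releases mu17 and mu3


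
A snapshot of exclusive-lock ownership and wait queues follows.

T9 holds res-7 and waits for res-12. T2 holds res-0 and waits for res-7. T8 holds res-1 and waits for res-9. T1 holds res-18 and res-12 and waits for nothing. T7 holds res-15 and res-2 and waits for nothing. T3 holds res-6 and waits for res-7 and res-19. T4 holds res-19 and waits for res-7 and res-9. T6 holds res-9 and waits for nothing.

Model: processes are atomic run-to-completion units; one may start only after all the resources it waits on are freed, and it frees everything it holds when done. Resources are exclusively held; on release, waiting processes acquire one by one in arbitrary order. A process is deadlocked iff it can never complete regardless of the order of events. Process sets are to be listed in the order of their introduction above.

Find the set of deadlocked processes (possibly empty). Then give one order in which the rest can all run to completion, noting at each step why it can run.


The deadlocked set is empty.
Key observation: every chain of waits terminates; starting from the processes that wait on nothing, all the rest unlock in turn.
A valid finishing order for the others: T7, T1, T9, T6, T4, T3, T2, T8.
Step-by-step check:
  T7: no waits; runs immediately, freeing res-15 and res-2
  T1: no waits; runs immediately, freeing res-18 and res-12
  T9: everything it awaited (res-12) is free; runs, freeing res-7
  T6: no waits; runs immediately, freeing res-9
  T4: everything it awaited (res-7 and res-9) is free; runs, freeing res-19
  T3: everything it awaited (res-7 and res-19) is free; runs, freeing res-6
  T2: everything it awaited (res-7) is free; runs, freeing res-0
  T8: everything it awaited (res-9) is free; runs, freeing res-1


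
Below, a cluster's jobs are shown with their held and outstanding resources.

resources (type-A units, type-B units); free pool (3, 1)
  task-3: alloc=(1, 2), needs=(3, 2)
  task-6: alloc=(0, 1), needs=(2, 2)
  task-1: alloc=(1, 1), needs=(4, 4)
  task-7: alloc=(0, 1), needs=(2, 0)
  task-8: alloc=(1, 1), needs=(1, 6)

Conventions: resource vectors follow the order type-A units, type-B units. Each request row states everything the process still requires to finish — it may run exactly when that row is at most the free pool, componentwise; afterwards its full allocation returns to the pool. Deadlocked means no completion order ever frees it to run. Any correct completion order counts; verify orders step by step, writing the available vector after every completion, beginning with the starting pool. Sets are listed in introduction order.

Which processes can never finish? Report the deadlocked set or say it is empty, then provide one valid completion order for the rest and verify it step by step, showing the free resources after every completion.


Nothing here is deadlocked.
Key observation: beginning at task-7, releases accumulate fast enough that every process eventually fits.
One completion order for the rest: task-7, task-3, task-6, task-1, task-8. Verifying each step:
  pool = (3, 1)
  task-7: need (2, 0) fits (3, 1); releases (0, 1), pool now (3, 2)
  task-3: need (3, 2) fits (3, 2); releases (1, 2), pool now (4, 4)
  task-6: need (2, 2) fits (4, 4); releases (0, 1), pool now (4, 5)
  task-1: need (4, 4) fits (4, 5); releases (1, 1), pool now (5, 6)
  task-8: need (1, 6) fits (5, 6); releases (1, 1), pool now (6, 7)


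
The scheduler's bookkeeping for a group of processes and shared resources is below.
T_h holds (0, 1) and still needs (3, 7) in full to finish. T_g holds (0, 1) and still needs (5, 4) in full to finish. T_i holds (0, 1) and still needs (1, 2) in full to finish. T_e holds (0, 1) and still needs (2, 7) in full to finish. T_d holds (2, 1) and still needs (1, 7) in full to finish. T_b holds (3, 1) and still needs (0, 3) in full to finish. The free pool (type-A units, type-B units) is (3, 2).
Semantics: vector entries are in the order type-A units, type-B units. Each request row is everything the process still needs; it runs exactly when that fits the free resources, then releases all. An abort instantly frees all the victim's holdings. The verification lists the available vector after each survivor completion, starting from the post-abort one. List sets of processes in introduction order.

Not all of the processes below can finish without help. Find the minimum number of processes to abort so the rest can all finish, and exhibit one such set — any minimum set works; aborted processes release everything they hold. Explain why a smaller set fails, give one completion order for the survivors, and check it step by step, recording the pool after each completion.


The answer: abort T_h and T_d.
Key observation: T_e was stuck for good until T_h and T_d gave back (2, 2); in the order shown it finishes at step 4.
No one abort is enough; case by case: T_h alone leaves T_e blocked (short on type-B units); T_g alone leaves T_h blocked (short on type-B units); T_i alone leaves T_h blocked (short on type-B units); T_e alone leaves T_h blocked (short on type-B units); T_d alone leaves T_h blocked (short on type-B units); T_b alone leaves T_h blocked (short on type-B units).
One survivor order: T_b, T_g, T_i, T_e. Check, step by step (post-abort pool first):
  pool = (5, 4)
  T_b needs (0, 3) <= (5, 4) -> finishes; pool += (3, 1) = (8, 5)
  T_g needs (5, 4) <= (8, 5) -> finishes; pool += (0, 1) = (8, 6)
  T_i needs (1, 2) <= (8, 6) -> finishes; pool += (0, 1) = (8, 7)
  T_e needs (2, 7) <= (8, 7) -> finishes; pool += (0, 1) = (8, 8)


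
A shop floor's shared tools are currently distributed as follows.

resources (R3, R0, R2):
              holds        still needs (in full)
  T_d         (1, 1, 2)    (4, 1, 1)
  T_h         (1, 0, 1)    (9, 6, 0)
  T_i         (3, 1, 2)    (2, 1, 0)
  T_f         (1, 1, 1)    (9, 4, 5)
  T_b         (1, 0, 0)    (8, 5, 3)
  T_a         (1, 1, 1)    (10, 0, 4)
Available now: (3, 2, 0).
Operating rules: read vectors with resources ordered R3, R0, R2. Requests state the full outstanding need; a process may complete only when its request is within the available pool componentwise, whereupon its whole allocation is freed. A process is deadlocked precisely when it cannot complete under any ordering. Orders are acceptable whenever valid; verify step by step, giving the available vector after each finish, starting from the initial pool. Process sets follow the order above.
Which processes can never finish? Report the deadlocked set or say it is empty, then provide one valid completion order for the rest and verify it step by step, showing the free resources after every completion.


Deadlocked: T_h, T_f, T_b and T_a.
Key observation: even finishing T_i, T_d leaves just (7, 4, 4) free — too little R3 for any of the remaining processes.
A valid finishing order for the others: T_i, T_d. Verifying each step:
  pool = (3, 2, 0)
  run T_i (needs (2, 1, 0), free (3, 2, 0)); after release of (3, 1, 2) the pool is (6, 3, 2)
  run T_d (needs (4, 1, 1), free (6, 3, 2)); after release of (1, 1, 2) the pool is (7, 4, 4)
None of the blocked processes ever fits:
  blocked: T_h wants (9, 6, 0), pool (7, 4, 4) — not enough R3 and R0
  blocked: T_f wants (9, 4, 5), pool (7, 4, 4) — not enough R3 and R2
  blocked: T_b wants (8, 5, 3), pool (7, 4, 4) — not enough R3 and R0
  blocked: T_a wants (10, 0, 4), pool (7, 4, 4) — not enough R3


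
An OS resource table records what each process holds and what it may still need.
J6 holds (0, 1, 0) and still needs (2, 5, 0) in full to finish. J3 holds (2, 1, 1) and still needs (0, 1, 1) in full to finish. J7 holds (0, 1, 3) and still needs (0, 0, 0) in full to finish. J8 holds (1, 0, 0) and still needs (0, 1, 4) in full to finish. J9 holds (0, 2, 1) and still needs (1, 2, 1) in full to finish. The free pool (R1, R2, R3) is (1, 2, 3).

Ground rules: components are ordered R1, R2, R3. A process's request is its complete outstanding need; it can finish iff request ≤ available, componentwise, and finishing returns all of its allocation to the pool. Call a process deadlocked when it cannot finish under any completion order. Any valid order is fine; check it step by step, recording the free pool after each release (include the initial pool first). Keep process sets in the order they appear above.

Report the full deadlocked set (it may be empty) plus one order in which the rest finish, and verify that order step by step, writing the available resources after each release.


The deadlocked set is empty.
Key observation: there is always a runnable process — J7 first — so the state unwinds completely.
One completion order for the rest: J7, J3, J9, J6, J8. Step-by-step check:
  pool = (1, 2, 3)
  J7: need (0, 0, 0) fits (1, 2, 3); releases (0, 1, 3), pool now (1, 3, 6)
  J3: need (0, 1, 1) fits (1, 3, 6); releases (2, 1, 1), pool now (3, 4, 7)
  J9: need (1, 2, 1) fits (3, 4, 7); releases (0, 2, 1), pool now (3, 6, 8)
  J6: need (2, 5, 0) fits (3, 6, 8); releases (0, 1, 0), pool now (3, 7, 8)
  J8: need (0, 1, 4) fits (3, 7, 8); releases (1, 0, 0), pool now (4, 7, 8)


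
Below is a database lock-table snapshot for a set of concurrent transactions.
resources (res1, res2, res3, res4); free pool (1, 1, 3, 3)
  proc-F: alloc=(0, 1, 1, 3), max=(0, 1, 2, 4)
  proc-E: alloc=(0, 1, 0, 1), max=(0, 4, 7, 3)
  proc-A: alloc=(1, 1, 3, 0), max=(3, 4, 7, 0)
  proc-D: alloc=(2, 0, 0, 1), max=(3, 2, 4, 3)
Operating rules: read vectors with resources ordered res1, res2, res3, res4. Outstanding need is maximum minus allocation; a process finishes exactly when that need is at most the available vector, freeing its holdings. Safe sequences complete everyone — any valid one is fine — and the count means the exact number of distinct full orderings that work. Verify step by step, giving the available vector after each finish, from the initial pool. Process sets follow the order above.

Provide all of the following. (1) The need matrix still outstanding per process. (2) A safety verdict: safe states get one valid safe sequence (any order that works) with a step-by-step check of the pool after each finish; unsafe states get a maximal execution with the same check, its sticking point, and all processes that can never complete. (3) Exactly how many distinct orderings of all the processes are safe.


(1) Outstanding need per process (order res1, res2, res3, res4):
  proc-F: (0, 0, 1, 1)
  proc-E: (0, 3, 7, 2)
  proc-A: (2, 3, 4, 0)
  proc-D: (1, 2, 4, 2)
(2) UNSAFE.
Key observation: after proc-F, proc-D complete, (3, 2, 4, 7) is the best the pool ever gets, yet each leftover process wants more res2.
The run proc-F, proc-D cannot be extended any further. Step-by-step check:
  pool = (1, 1, 3, 3)
  run proc-F (needs (0, 0, 1, 1), free (1, 1, 3, 3)); after release of (0, 1, 1, 3) the pool is (1, 2, 4, 6)
  run proc-D (needs (1, 2, 4, 2), free (1, 2, 4, 6)); after release of (2, 0, 0, 1) the pool is (3, 2, 4, 7)
  blocked: proc-E wants (0, 3, 7, 2), pool (3, 2, 4, 7) — not enough res2 and res3
  blocked: proc-A wants (2, 3, 4, 0), pool (3, 2, 4, 7) — not enough res2
Processes that can never finish: proc-E and proc-A.
(3) Precisely 0 of the possible complete orderings are safe sequences.


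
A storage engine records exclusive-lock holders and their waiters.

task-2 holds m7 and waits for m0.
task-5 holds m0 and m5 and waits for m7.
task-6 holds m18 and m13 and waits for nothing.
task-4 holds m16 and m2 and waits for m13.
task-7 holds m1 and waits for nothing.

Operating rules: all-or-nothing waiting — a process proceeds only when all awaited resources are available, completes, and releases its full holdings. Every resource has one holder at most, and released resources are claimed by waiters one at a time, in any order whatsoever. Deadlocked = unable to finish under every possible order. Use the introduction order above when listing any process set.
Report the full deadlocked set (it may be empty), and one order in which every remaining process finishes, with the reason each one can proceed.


Deadlocked: task-2 and task-5.
Key observation: the knot is the closed ring of waits task-2 -> task-5 -> task-2; no other process is dragged down with it.
The rest can finish in the order task-7, task-6, task-4.
Check, step by step:
  task-7 waits on nothing -> runs at once and releases m1
  task-6 waits on nothing -> runs at once and releases m18 and m13
  task-4 waits on m13 — all released -> runs and releases m16 and m2


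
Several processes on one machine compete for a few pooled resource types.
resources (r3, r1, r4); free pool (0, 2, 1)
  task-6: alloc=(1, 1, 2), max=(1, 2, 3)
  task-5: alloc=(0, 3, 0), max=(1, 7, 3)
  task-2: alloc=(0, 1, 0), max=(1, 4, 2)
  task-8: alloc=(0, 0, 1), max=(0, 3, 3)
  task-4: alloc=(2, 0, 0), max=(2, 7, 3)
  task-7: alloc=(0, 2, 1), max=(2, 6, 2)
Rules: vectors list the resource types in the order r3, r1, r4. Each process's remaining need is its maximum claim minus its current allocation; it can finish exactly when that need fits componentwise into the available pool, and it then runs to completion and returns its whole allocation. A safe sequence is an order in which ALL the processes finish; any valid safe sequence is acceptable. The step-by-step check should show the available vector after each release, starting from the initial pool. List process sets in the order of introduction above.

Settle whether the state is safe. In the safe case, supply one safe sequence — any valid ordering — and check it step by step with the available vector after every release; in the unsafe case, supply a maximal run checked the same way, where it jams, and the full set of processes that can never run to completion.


The state is SAFE; one workable sequence: task-6, task-2, task-5, task-4, task-8, task-7.
Key observation: the first exact fit in this order is task-6 — it needs (0, 1, 1) with (0, 2, 1) free, meeting a requested resource to the last unit.
Step-by-step check:
  pool = (0, 2, 1)
  task-6 needs (0, 1, 1) <= (0, 2, 1) -> finishes; pool += (1, 1, 2) = (1, 3, 3)
  task-2 needs (1, 3, 2) <= (1, 3, 3) -> finishes; pool += (0, 1, 0) = (1, 4, 3)
  task-5 needs (1, 4, 3) <= (1, 4, 3) -> finishes; pool += (0, 3, 0) = (1, 7, 3)
  task-4 needs (0, 7, 3) <= (1, 7, 3) -> finishes; pool += (2, 0, 0) = (3, 7, 3)
  task-8 needs (0, 3, 2) <= (3, 7, 3) -> finishes; pool += (0, 0, 1) = (3, 7, 4)
  task-7 needs (2, 4, 1) <= (3, 7, 4) -> finishes; pool += (0, 2, 1) = (3, 9, 5)


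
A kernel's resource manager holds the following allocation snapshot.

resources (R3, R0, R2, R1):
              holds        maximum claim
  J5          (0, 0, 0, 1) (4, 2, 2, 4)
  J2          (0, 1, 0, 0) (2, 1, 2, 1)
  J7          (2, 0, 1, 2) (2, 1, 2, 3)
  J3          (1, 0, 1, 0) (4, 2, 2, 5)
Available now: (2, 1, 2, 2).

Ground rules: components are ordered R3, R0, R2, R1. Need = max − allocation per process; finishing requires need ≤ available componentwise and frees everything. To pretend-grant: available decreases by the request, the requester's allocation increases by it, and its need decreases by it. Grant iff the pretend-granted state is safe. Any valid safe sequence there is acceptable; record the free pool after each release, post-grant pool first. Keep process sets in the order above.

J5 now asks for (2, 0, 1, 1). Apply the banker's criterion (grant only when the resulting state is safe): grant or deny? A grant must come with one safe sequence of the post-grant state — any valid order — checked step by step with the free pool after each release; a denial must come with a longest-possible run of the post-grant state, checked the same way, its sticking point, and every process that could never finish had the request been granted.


GRANT. The post-grant state is safe; one safe sequence: J7, J2, J5, J3.
Key observation: (0, 1, 1, 1) free after granting still covers J7 first, and each release covers the next.
Check on the post-grant state, step by step:
  pool = (0, 1, 1, 1)
  J7 needs (0, 1, 1, 1) <= (0, 1, 1, 1) -> finishes; pool += (2, 0, 1, 2) = (2, 1, 2, 3)
  J2 needs (2, 0, 2, 1) <= (2, 1, 2, 3) -> finishes; pool += (0, 1, 0, 0) = (2, 2, 2, 3)
  J5 needs (2, 2, 1, 2) <= (2, 2, 2, 3) -> finishes; pool += (2, 0, 1, 2) = (4, 2, 3, 5)
  J3 needs (3, 2, 1, 5) <= (4, 2, 3, 5) -> finishes; pool += (1, 0, 1, 0) = (5, 2, 4, 5)


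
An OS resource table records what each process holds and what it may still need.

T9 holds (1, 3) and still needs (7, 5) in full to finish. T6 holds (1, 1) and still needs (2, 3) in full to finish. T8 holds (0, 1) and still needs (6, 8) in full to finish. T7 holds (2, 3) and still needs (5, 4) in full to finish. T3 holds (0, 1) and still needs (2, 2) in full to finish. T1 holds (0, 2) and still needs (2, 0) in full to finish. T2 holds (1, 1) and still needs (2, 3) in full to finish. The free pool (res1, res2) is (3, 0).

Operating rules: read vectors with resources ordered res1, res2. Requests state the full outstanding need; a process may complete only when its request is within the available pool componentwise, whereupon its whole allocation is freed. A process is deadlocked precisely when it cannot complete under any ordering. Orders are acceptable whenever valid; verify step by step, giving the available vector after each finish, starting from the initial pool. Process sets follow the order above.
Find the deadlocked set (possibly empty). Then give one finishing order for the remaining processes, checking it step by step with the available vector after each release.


Nothing here is deadlocked.
Key observation: starting with T1, each completion frees enough for the next — no one is permanently blocked.
A valid finishing order for the others: T1, T3, T6, T2, T7, T9, T8. Walking it through:
  pool = (3, 0)
  T1: need (2, 0) fits (3, 0); releases (0, 2), pool now (3, 2)
  T3: need (2, 2) fits (3, 2); releases (0, 1), pool now (3, 3)
  T6: need (2, 3) fits (3, 3); releases (1, 1), pool now (4, 4)
  T2: need (2, 3) fits (4, 4); releases (1, 1), pool now (5, 5)
  T7: need (5, 4) fits (5, 5); releases (2, 3), pool now (7, 8)
  T9: need (7, 5) fits (7, 8); releases (1, 3), pool now (8, 11)
  T8: need (6, 8) fits (8, 11); releases (0, 1), pool now (8, 12)


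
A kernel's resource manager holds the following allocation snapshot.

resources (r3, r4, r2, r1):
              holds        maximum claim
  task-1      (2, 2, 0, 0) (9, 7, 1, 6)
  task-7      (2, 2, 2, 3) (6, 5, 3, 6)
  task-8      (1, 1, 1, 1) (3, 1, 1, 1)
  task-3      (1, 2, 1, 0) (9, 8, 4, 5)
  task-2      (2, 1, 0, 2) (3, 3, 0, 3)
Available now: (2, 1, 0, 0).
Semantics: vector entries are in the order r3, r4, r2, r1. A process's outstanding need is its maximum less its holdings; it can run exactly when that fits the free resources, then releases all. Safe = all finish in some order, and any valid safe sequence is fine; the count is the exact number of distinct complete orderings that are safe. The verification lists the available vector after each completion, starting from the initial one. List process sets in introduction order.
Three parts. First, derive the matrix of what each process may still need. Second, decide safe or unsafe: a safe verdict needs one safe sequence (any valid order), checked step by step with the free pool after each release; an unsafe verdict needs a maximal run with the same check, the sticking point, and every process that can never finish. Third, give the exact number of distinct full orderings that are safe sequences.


(1) Outstanding need per process (order r3, r4, r2, r1):
  task-1: (7, 5, 1, 6)
  task-7: (4, 3, 1, 3)
  task-8: (2, 0, 0, 0)
  task-3: (8, 6, 3, 5)
  task-2: (1, 2, 0, 1)
(2) The state is SAFE; one workable sequence: task-8, task-2, task-7, task-1, task-3.
Key observation: reading the order forward, task-8 is the first process whose need (2, 0, 0, 0) meets the free pool (2, 1, 0, 0) exactly on a resource it requests.
Verifying each step:
  pool = (2, 1, 0, 0)
  task-8: need (2, 0, 0, 0) fits (2, 1, 0, 0); releases (1, 1, 1, 1), pool now (3, 2, 1, 1)
  task-2: need (1, 2, 0, 1) fits (3, 2, 1, 1); releases (2, 1, 0, 2), pool now (5, 3, 1, 3)
  task-7: need (4, 3, 1, 3) fits (5, 3, 1, 3); releases (2, 2, 2, 3), pool now (7, 5, 3, 6)
  task-1: need (7, 5, 1, 6) fits (7, 5, 3, 6); releases (2, 2, 0, 0), pool now (9, 7, 3, 6)
  task-3: need (8, 6, 3, 5) fits (9, 7, 3, 6); releases (1, 2, 1, 0), pool now (10, 9, 4, 6)
(3) The exact count: 1 of the possible complete orderings is a safe sequence.
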